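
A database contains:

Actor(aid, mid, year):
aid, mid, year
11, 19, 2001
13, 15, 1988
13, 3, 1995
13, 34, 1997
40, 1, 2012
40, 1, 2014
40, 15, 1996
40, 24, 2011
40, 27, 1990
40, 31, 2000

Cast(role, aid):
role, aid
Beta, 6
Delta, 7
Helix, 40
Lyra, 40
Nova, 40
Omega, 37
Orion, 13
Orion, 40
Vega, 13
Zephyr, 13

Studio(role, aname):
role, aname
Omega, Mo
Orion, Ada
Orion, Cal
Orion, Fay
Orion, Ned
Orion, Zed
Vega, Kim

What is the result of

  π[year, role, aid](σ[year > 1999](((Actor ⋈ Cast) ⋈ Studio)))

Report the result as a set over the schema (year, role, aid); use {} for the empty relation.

Joining Actor and Cast on aid yields {(13, 15, 1988, Orion), (13, 15, 1988, Vega), (13, 15, 1988, Zephyr), (13, 3, 1995, Orion), (13, 3, 1995, Vega), (13, 3, 1995, Zephyr), (13, 34, 1997, Orion), (13, 34, 1997, Vega), (13, 34, 1997, Zephyr), (40, 1, 2012, Helix), (40, 1, 2012, Lyra), (40, 1, 2012, Nova), (40, 1, 2012, Orion), (40, 1, 2014, Helix), (40, 1, 2014, Lyra), (40, 1, 2014, Nova), (40, 1, 2014, Orion), (40, 15, 1996, Helix), (40, 15, 1996, Lyra), (40, 15, 1996, Nova), (40, 15, 1996, Orion), (40, 24, 2011, Helix), (40, 24, 2011, Lyra), (40, 24, 2011, Nova), (40, 24, 2011, Orion), (40, 27, 1990, Helix), (40, 27, 1990, Lyra), (40, 27, 1990, Nova), (40, 27, 1990, Orion), (40, 31, 2000, Helix), (40, 31, 2000, Lyra), (40, 31, 2000, Nova), (40, 31, 2000, Orion)}.
Joining (Actor ⋈ Cast) and Studio on role yields {(13, 15, 1988, Orion, Ada), (13, 15, 1988, Orion, Cal), (13, 15, 1988, Orion, Fay), (13, 15, 1988, Orion, Ned), (13, 15, 1988, Orion, Zed), (13, 15, 1988, Vega, Kim), (13, 3, 1995, Orion, Ada), (13, 3, 1995, Orion, Cal), (13, 3, 1995, Orion, Fay), (13, 3, 1995, Orion, Ned), (13, 3, 1995, Orion, Zed), (13, 3, 1995, Vega, Kim), (13, 34, 1997, Orion, Ada), (13, 34, 1997, Orion, Cal), (13, 34, 1997, Orion, Fay), (13, 34, 1997, Orion, Ned), (13, 34, 1997, Orion, Zed), (13, 34, 1997, Vega, Kim), (40, 1, 2012, Orion, Ada), (40, 1, 2012, Orion, Cal), (40, 1, 2012, Orion, Fay), (40, 1, 2012, Orion, Ned), (40, 1, 2012, Orion, Zed), (40, 1, 2014, Orion, Ada), (40, 1, 2014, Orion, Cal), (40, 1, 2014, Orion, Fay), (40, 1, 2014, Orion, Ned), (40, 1, 2014, Orion, Zed), (40, 15, 1996, Orion, Ada), (40, 15, 1996, Orion, Cal), (40, 15, 1996, Orion, Fay), (40, 15, 1996, Orion, Ned), (40, 15, 1996, Orion, Zed), (40, 24, 2011, Orion, Ada), (40, 24, 2011, Orion, Cal), (40, 24, 2011, Orion, Fay), (40, 24, 2011, Orion, Ned), (40, 24, 2011, Orion, Zed), (40, 27, 1990, Orion, Ada), (40, 27, 1990, Orion, Cal), (40, 27, 1990, Orion, Fay), (40, 27, 1990, Orion, Ned), (40, 27, 1990, Orion, Zed), (40, 31, 2000, Orion, Ada), (40, 31, 2000, Orion, Cal), (40, 31, 2000, Orion, Fay), (40, 31, 2000, Orion, Ned), (40, 31, 2000, Orion, Zed)}.
σ[year > 1999]: keep tuples satisfying year > 1999 → {(40, 1, 2012, Orion, Ada), (40, 1, 2012, Orion, Cal), (40, 1, 2012, Orion, Fay), (40, 1, 2012, Orion, Ned), (40, 1, 2012, Orion, Zed), (40, 1, 2014, Orion, Ada), (40, 1, 2014, Orion, Cal), (40, 1, 2014, Orion, Fay), (40, 1, 2014, Orion, Ned), (40, 1, 2014, Orion, Zed), (40, 24, 2011, Orion, Ada), (40, 24, 2011, Orion, Cal), (40, 24, 2011, Orion, Fay), (40, 24, 2011, Orion, Ned), (40, 24, 2011, Orion, Zed), (40, 31, 2000, Orion, Ada), (40, 31, 2000, Orion, Cal), (40, 31, 2000, Orion, Fay), (40, 31, 2000, Orion, Ned), (40, 31, 2000, Orion, Zed)}
Projecting to year, role, aid (16 duplicate(s) eliminated): {(2000, Orion, 40), (2011, Orion, 40), (2012, Orion, 40), (2014, Orion, 40)}

{(2000, Orion, 40), (2011, Orion, 40), (2012, Orion, 40), (2014, Orion, 40)}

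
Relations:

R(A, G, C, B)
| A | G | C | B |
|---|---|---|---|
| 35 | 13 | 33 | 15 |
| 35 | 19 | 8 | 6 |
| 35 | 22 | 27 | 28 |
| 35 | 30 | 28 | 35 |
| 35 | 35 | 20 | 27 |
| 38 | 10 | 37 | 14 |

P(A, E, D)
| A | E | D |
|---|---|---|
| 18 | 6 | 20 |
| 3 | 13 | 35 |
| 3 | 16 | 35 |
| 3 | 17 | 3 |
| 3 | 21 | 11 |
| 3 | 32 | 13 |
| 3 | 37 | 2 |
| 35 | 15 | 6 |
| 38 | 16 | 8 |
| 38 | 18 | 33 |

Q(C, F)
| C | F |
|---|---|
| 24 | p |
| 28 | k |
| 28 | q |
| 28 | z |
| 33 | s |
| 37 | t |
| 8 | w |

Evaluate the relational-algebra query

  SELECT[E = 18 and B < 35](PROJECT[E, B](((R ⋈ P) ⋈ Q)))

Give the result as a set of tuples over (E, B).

{(18, 14)}

Joining R and P on A yields {(35, 13, 33, 15, 15, 6), (35, 19, 8, 6, 15, 6), (35, 22, 27, 28, 15, 6), (35, 30, 28, 35, 15, 6), (35, 35, 20, 27, 15, 6), (38, 10, 37, 14, 16, 8), (38, 10, 37, 14, 18, 33)}.
Joining (R ⋈ P) and Q on C yields {(35, 13, 33, 15, 15, 6, s), (35, 19, 8, 6, 15, 6, w), (35, 30, 28, 35, 15, 6, k), (35, 30, 28, 35, 15, 6, q), (35, 30, 28, 35, 15, 6, z), (38, 10, 37, 14, 16, 8, t), (38, 10, 37, 14, 18, 33, t)}.
π_{E, B} gives {(15, 15), (15, 35), (15, 6), (16, 14), (18, 14)} (2 duplicate(s) eliminated).
σ[E = 18 and B < 35]: keep tuples satisfying E = 18 and B < 35 → {(18, 14)}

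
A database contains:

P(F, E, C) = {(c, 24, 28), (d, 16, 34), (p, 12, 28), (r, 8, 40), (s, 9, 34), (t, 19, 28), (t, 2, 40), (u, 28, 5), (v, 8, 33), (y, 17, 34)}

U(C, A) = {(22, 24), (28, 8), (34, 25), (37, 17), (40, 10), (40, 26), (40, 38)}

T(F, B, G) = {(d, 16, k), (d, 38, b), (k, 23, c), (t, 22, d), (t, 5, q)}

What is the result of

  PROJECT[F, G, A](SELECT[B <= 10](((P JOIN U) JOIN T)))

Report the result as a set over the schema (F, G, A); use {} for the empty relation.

{(t, q, 10), (t, q, 26), (t, q, 38), (t, q, 8)}

P ⋈ U (natural join on C): {(c, 24, 28, 8), (d, 16, 34, 25), (p, 12, 28, 8), (r, 8, 40, 10), (r, 8, 40, 26), (r, 8, 40, 38), (s, 9, 34, 25), (t, 19, 28, 8), (t, 2, 40, 10), (t, 2, 40, 26), (t, 2, 40, 38), (y, 17, 34, 25)}
(P JOIN U) ⋈ T (natural join on F): {(d, 16, 34, 25, 16, k), (d, 16, 34, 25, 38, b), (t, 19, 28, 8, 22, d), (t, 19, 28, 8, 5, q), (t, 2, 40, 10, 22, d), (t, 2, 40, 10, 5, q), (t, 2, 40, 26, 22, d), (t, 2, 40, 26, 5, q), (t, 2, 40, 38, 22, d), (t, 2, 40, 38, 5, q)}
Selection B <= 10: {(t, 19, 28, 8, 5, q), (t, 2, 40, 10, 5, q), (t, 2, 40, 26, 5, q), (t, 2, 40, 38, 5, q)}
Projecting to F, G, A: {(t, q, 10), (t, q, 26), (t, q, 38), (t, q, 8)}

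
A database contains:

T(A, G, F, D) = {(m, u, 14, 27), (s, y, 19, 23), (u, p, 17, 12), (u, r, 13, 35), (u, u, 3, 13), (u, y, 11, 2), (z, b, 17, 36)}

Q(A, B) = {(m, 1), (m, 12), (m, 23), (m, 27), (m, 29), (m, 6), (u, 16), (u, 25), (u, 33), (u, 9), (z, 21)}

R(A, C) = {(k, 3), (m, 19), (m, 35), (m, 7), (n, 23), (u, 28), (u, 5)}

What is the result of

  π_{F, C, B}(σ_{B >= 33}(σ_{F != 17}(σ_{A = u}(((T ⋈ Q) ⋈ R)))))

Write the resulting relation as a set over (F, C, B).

Joining T and Q on A yields {(m, u, 14, 27, 1), (m, u, 14, 27, 12), (m, u, 14, 27, 23), (m, u, 14, 27, 27), (m, u, 14, 27, 29), (m, u, 14, 27, 6), (u, p, 17, 12, 16), (u, p, 17, 12, 25), (u, p, 17, 12, 33), (u, p, 17, 12, 9), (u, r, 13, 35, 16), (u, r, 13, 35, 25), (u, r, 13, 35, 33), (u, r, 13, 35, 9), (u, u, 3, 13, 16), (u, u, 3, 13, 25), (u, u, 3, 13, 33), (u, u, 3, 13, 9), (u, y, 11, 2, 16), (u, y, 11, 2, 25), (u, y, 11, 2, 33), (u, y, 11, 2, 9), (z, b, 17, 36, 21)}.
Joining (T ⋈ Q) and R on A yields {(m, u, 14, 27, 1, 19), (m, u, 14, 27, 1, 35), (m, u, 14, 27, 1, 7), (m, u, 14, 27, 12, 19), (m, u, 14, 27, 12, 35), (m, u, 14, 27, 12, 7), (m, u, 14, 27, 23, 19), (m, u, 14, 27, 23, 35), (m, u, 14, 27, 23, 7), (m, u, 14, 27, 27, 19), (m, u, 14, 27, 27, 35), (m, u, 14, 27, 27, 7), (m, u, 14, 27, 29, 19), (m, u, 14, 27, 29, 35), (m, u, 14, 27, 29, 7), (m, u, 14, 27, 6, 19), (m, u, 14, 27, 6, 35), (m, u, 14, 27, 6, 7), (u, p, 17, 12, 16, 28), (u, p, 17, 12, 16, 5), (u, p, 17, 12, 25, 28), (u, p, 17, 12, 25, 5), (u, p, 17, 12, 33, 28), (u, p, 17, 12, 33, 5), (u, p, 17, 12, 9, 28), (u, p, 17, 12, 9, 5), (u, r, 13, 35, 16, 28), (u, r, 13, 35, 16, 5), (u, r, 13, 35, 25, 28), (u, r, 13, 35, 25, 5), (u, r, 13, 35, 33, 28), (u, r, 13, 35, 33, 5), (u, r, 13, 35, 9, 28), (u, r, 13, 35, 9, 5), (u, u, 3, 13, 16, 28), (u, u, 3, 13, 16, 5), (u, u, 3, 13, 25, 28), (u, u, 3, 13, 25, 5), (u, u, 3, 13, 33, 28), (u, u, 3, 13, 33, 5), (u, u, 3, 13, 9, 28), (u, u, 3, 13, 9, 5), (u, y, 11, 2, 16, 28), (u, y, 11, 2, 16, 5), (u, y, 11, 2, 25, 28), (u, y, 11, 2, 25, 5), (u, y, 11, 2, 33, 28), (u, y, 11, 2, 33, 5), (u, y, 11, 2, 9, 28), (u, y, 11, 2, 9, 5)}.
Filtering on A = u leaves {(u, p, 17, 12, 16, 28), (u, p, 17, 12, 16, 5), (u, p, 17, 12, 25, 28), (u, p, 17, 12, 25, 5), (u, p, 17, 12, 33, 28), (u, p, 17, 12, 33, 5), (u, p, 17, 12, 9, 28), (u, p, 17, 12, 9, 5), (u, r, 13, 35, 16, 28), (u, r, 13, 35, 16, 5), (u, r, 13, 35, 25, 28), (u, r, 13, 35, 25, 5), (u, r, 13, 35, 33, 28), (u, r, 13, 35, 33, 5), (u, r, 13, 35, 9, 28), (u, r, 13, 35, 9, 5), (u, u, 3, 13, 16, 28), (u, u, 3, 13, 16, 5), (u, u, 3, 13, 25, 28), (u, u, 3, 13, 25, 5), (u, u, 3, 13, 33, 28), (u, u, 3, 13, 33, 5), (u, u, 3, 13, 9, 28), (u, u, 3, 13, 9, 5), (u, y, 11, 2, 16, 28), (u, y, 11, 2, 16, 5), (u, y, 11, 2, 25, 28), (u, y, 11, 2, 25, 5), (u, y, 11, 2, 33, 28), (u, y, 11, 2, 33, 5), (u, y, 11, 2, 9, 28), (u, y, 11, 2, 9, 5)}.
Filtering on F != 17 leaves {(u, r, 13, 35, 16, 28), (u, r, 13, 35, 16, 5), (u, r, 13, 35, 25, 28), (u, r, 13, 35, 25, 5), (u, r, 13, 35, 33, 28), (u, r, 13, 35, 33, 5), (u, r, 13, 35, 9, 28), (u, r, 13, 35, 9, 5), (u, u, 3, 13, 16, 28), (u, u, 3, 13, 16, 5), (u, u, 3, 13, 25, 28), (u, u, 3, 13, 25, 5), (u, u, 3, 13, 33, 28), (u, u, 3, 13, 33, 5), (u, u, 3, 13, 9, 28), (u, u, 3, 13, 9, 5), (u, y, 11, 2, 16, 28), (u, y, 11, 2, 16, 5), (u, y, 11, 2, 25, 28), (u, y, 11, 2, 25, 5), (u, y, 11, 2, 33, 28), (u, y, 11, 2, 33, 5), (u, y, 11, 2, 9, 28), (u, y, 11, 2, 9, 5)}.
Filtering on B >= 33 leaves {(u, r, 13, 35, 33, 28), (u, r, 13, 35, 33, 5), (u, u, 3, 13, 33, 28), (u, u, 3, 13, 33, 5), (u, y, 11, 2, 33, 28), (u, y, 11, 2, 33, 5)}.
π_{F, C, B} gives {(11, 28, 33), (11, 5, 33), (13, 28, 33), (13, 5, 33), (3, 28, 33), (3, 5, 33)}.

{(11, 28, 33), (11, 5, 33), (13, 28, 33), (13, 5, 33), (3, 28, 33), (3, 5, 33)}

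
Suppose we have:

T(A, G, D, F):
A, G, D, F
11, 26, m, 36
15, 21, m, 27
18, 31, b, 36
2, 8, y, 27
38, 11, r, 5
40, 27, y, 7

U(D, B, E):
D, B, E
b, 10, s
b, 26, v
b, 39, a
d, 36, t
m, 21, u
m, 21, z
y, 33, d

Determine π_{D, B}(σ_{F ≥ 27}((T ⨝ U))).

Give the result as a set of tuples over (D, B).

{(b, 10), (b, 26), (b, 39), (m, 21), (y, 33)}

T ⋈ U (natural join on D): {(11, 26, m, 36, 21, u), (11, 26, m, 36, 21, z), (15, 21, m, 27, 21, u), (15, 21, m, 27, 21, z), (18, 31, b, 36, 10, s), (18, 31, b, 36, 26, v), (18, 31, b, 36, 39, a), (2, 8, y, 27, 33, d), (40, 27, y, 7, 33, d)}
Filtering on F ≥ 27 leaves {(11, 26, m, 36, 21, u), (11, 26, m, 36, 21, z), (15, 21, m, 27, 21, u), (15, 21, m, 27, 21, z), (18, 31, b, 36, 10, s), (18, 31, b, 36, 26, v), (18, 31, b, 36, 39, a), (2, 8, y, 27, 33, d)}.
Projecting to D, B (3 duplicate(s) eliminated): {(b, 10), (b, 26), (b, 39), (m, 21), (y, 33)}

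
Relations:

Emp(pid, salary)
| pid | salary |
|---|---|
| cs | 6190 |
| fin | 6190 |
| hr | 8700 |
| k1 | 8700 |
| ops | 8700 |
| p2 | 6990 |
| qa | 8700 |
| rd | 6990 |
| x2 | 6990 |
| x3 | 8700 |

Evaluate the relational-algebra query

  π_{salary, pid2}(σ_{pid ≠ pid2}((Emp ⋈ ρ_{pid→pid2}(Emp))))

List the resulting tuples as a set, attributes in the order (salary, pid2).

{(6190, cs), (6190, fin), (6990, p2), (6990, rd), (6990, x2), (8700, hr), (8700, k1), (8700, ops), (8700, qa), (8700, x3)}

ρ[pid→pid2]: schema becomes (pid2, salary); tuples unchanged.
Emp ⋈ ρ_{pid→pid2}(Emp) (natural join on salary): {(cs, 6190, cs), (cs, 6190, fin), (fin, 6190, cs), (fin, 6190, fin), (hr, 8700, hr), (hr, 8700, k1), (hr, 8700, ops), (hr, 8700, qa), (hr, 8700, x3), (k1, 8700, hr), (k1, 8700, k1), (k1, 8700, ops), (k1, 8700, qa), (k1, 8700, x3), (ops, 8700, hr), (ops, 8700, k1), (ops, 8700, ops), (ops, 8700, qa), (ops, 8700, x3), (p2, 6990, p2), (p2, 6990, rd), (p2, 6990, x2), (qa, 8700, hr), (qa, 8700, k1), (qa, 8700, ops), (qa, 8700, qa), (qa, 8700, x3), (rd, 6990, p2), (rd, 6990, rd), (rd, 6990, x2), (x2, 6990, p2), (x2, 6990, rd), (x2, 6990, x2), (x3, 8700, hr), (x3, 8700, k1), (x3, 8700, ops), (x3, 8700, qa), (x3, 8700, x3)}
Filtering on pid ≠ pid2 leaves {(cs, 6190, fin), (fin, 6190, cs), (hr, 8700, k1), (hr, 8700, ops), (hr, 8700, qa), (hr, 8700, x3), (k1, 8700, hr), (k1, 8700, ops), (k1, 8700, qa), (k1, 8700, x3), (ops, 8700, hr), (ops, 8700, k1), (ops, 8700, qa), (ops, 8700, x3), (p2, 6990, rd), (p2, 6990, x2), (qa, 8700, hr), (qa, 8700, k1), (qa, 8700, ops), (qa, 8700, x3), (rd, 6990, p2), (rd, 6990, x2), (x2, 6990, p2), (x2, 6990, rd), (x3, 8700, hr), (x3, 8700, k1), (x3, 8700, ops), (x3, 8700, qa)}.
π[salary, pid2]: project onto (salary, pid2) (18 duplicate(s) eliminated) → {(6190, cs), (6190, fin), (6990, p2), (6990, rd), (6990, x2), (8700, hr), (8700, k1), (8700, ops), (8700, qa), (8700, x3)}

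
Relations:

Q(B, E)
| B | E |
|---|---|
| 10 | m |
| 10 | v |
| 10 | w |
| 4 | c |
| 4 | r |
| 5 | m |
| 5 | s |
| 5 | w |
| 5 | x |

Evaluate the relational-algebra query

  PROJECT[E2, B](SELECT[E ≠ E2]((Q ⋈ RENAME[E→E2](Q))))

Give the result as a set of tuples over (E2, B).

{(c, 4), (m, 10), (m, 5), (r, 4), (s, 5), (v, 10), (w, 10), (w, 5), (x, 5)}

ρ[E→E2]: schema becomes (B, E2); tuples unchanged.
Joining Q and RENAME[E→E2](Q) on B yields {(10, m, m), (10, m, v), (10, m, w), (10, v, m), (10, v, v), (10, v, w), (10, w, m), (10, w, v), (10, w, w), (4, c, c), (4, c, r), (4, r, c), (4, r, r), (5, m, m), (5, m, s), (5, m, w), (5, m, x), (5, s, m), (5, s, s), (5, s, w), (5, s, x), (5, w, m), (5, w, s), (5, w, w), (5, w, x), (5, x, m), (5, x, s), (5, x, w), (5, x, x)}.
σ[E ≠ E2]: keep tuples satisfying E ≠ E2 → {(10, m, v), (10, m, w), (10, v, m), (10, v, w), (10, w, m), (10, w, v), (4, c, r), (4, r, c), (5, m, s), (5, m, w), (5, m, x), (5, s, m), (5, s, w), (5, s, x), (5, w, m), (5, w, s), (5, w, x), (5, x, m), (5, x, s), (5, x, w)}
π[E2, B]: project onto (E2, B) (11 duplicate(s) eliminated) → {(c, 4), (m, 10), (m, 5), (r, 4), (s, 5), (v, 10), (w, 10), (w, 5), (x, 5)}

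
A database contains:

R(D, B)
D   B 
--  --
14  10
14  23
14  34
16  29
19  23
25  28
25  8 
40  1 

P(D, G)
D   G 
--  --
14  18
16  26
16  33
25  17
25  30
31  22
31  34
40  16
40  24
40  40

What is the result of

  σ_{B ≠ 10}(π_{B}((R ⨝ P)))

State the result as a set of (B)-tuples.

{1, 23, 28, 29, 34, 8}

Joining R and P on D yields {(14, 10, 18), (14, 23, 18), (14, 34, 18), (16, 29, 26), (16, 29, 33), (25, 28, 17), (25, 28, 30), (25, 8, 17), (25, 8, 30), (40, 1, 16), (40, 1, 24), (40, 1, 40)}.
π_{B} gives {1, 10, 23, 28, 29, 34, 8} (5 duplicate(s) eliminated).
Apply σ_{B ≠ 10}; surviving tuples: {1, 23, 28, 29, 34, 8}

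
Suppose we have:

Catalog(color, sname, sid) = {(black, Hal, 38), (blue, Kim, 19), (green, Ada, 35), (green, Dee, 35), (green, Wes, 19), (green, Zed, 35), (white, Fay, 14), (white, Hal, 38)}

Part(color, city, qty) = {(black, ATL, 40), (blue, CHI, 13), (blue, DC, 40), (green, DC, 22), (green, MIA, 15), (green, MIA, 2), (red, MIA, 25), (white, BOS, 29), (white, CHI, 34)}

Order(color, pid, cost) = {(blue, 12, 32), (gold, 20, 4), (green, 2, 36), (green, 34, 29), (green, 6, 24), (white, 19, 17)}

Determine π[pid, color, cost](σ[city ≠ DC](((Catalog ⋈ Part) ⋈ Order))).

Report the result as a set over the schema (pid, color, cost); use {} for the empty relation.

Joining Catalog and Part on color yields {(black, Hal, 38, ATL, 40), (blue, Kim, 19, CHI, 13), (blue, Kim, 19, DC, 40), (green, Ada, 35, DC, 22), (green, Ada, 35, MIA, 15), (green, Ada, 35, MIA, 2), (green, Dee, 35, DC, 22), (green, Dee, 35, MIA, 15), (green, Dee, 35, MIA, 2), (green, Wes, 19, DC, 22), (green, Wes, 19, MIA, 15), (green, Wes, 19, MIA, 2), (green, Zed, 35, DC, 22), (green, Zed, 35, MIA, 15), (green, Zed, 35, MIA, 2), (white, Fay, 14, BOS, 29), (white, Fay, 14, CHI, 34), (white, Hal, 38, BOS, 29), (white, Hal, 38, CHI, 34)}.
Joining (Catalog ⋈ Part) and Order on color yields {(blue, Kim, 19, CHI, 13, 12, 32), (blue, Kim, 19, DC, 40, 12, 32), (green, Ada, 35, DC, 22, 2, 36), (green, Ada, 35, DC, 22, 34, 29), (green, Ada, 35, DC, 22, 6, 24), (green, Ada, 35, MIA, 15, 2, 36), (green, Ada, 35, MIA, 15, 34, 29), (green, Ada, 35, MIA, 15, 6, 24), (green, Ada, 35, MIA, 2, 2, 36), (green, Ada, 35, MIA, 2, 34, 29), (green, Ada, 35, MIA, 2, 6, 24), (green, Dee, 35, DC, 22, 2, 36), (green, Dee, 35, DC, 22, 34, 29), (green, Dee, 35, DC, 22, 6, 24), (green, Dee, 35, MIA, 15, 2, 36), (green, Dee, 35, MIA, 15, 34, 29), (green, Dee, 35, MIA, 15, 6, 24), (green, Dee, 35, MIA, 2, 2, 36), (green, Dee, 35, MIA, 2, 34, 29), (green, Dee, 35, MIA, 2, 6, 24), (green, Wes, 19, DC, 22, 2, 36), (green, Wes, 19, DC, 22, 34, 29), (green, Wes, 19, DC, 22, 6, 24), (green, Wes, 19, MIA, 15, 2, 36), (green, Wes, 19, MIA, 15, 34, 29), (green, Wes, 19, MIA, 15, 6, 24), (green, Wes, 19, MIA, 2, 2, 36), (green, Wes, 19, MIA, 2, 34, 29), (green, Wes, 19, MIA, 2, 6, 24), (green, Zed, 35, DC, 22, 2, 36), (green, Zed, 35, DC, 22, 34, 29), (green, Zed, 35, DC, 22, 6, 24), (green, Zed, 35, MIA, 15, 2, 36), (green, Zed, 35, MIA, 15, 34, 29), (green, Zed, 35, MIA, 15, 6, 24), (green, Zed, 35, MIA, 2, 2, 36), (green, Zed, 35, MIA, 2, 34, 29), (green, Zed, 35, MIA, 2, 6, 24), (white, Fay, 14, BOS, 29, 19, 17), (white, Fay, 14, CHI, 34, 19, 17), (white, Hal, 38, BOS, 29, 19, 17), (white, Hal, 38, CHI, 34, 19, 17)}.
σ[city ≠ DC]: keep tuples satisfying city ≠ DC → {(blue, Kim, 19, CHI, 13, 12, 32), (green, Ada, 35, MIA, 15, 2, 36), (green, Ada, 35, MIA, 15, 34, 29), (green, Ada, 35, MIA, 15, 6, 24), (green, Ada, 35, MIA, 2, 2, 36), (green, Ada, 35, MIA, 2, 34, 29), (green, Ada, 35, MIA, 2, 6, 24), (green, Dee, 35, MIA, 15, 2, 36), (green, Dee, 35, MIA, 15, 34, 29), (green, Dee, 35, MIA, 15, 6, 24), (green, Dee, 35, MIA, 2, 2, 36), (green, Dee, 35, MIA, 2, 34, 29), (green, Dee, 35, MIA, 2, 6, 24), (green, Wes, 19, MIA, 15, 2, 36), (green, Wes, 19, MIA, 15, 34, 29), (green, Wes, 19, MIA, 15, 6, 24), (green, Wes, 19, MIA, 2, 2, 36), (green, Wes, 19, MIA, 2, 34, 29), (green, Wes, 19, MIA, 2, 6, 24), (green, Zed, 35, MIA, 15, 2, 36), (green, Zed, 35, MIA, 15, 34, 29), (green, Zed, 35, MIA, 15, 6, 24), (green, Zed, 35, MIA, 2, 2, 36), (green, Zed, 35, MIA, 2, 34, 29), (green, Zed, 35, MIA, 2, 6, 24), (white, Fay, 14, BOS, 29, 19, 17), (white, Fay, 14, CHI, 34, 19, 17), (white, Hal, 38, BOS, 29, 19, 17), (white, Hal, 38, CHI, 34, 19, 17)}
Projecting to pid, color, cost (24 duplicate(s) eliminated): {(12, blue, 32), (19, white, 17), (2, green, 36), (34, green, 29), (6, green, 24)}

{(12, blue, 32), (19, white, 17), (2, green, 36), (34, green, 29), (6, green, 24)}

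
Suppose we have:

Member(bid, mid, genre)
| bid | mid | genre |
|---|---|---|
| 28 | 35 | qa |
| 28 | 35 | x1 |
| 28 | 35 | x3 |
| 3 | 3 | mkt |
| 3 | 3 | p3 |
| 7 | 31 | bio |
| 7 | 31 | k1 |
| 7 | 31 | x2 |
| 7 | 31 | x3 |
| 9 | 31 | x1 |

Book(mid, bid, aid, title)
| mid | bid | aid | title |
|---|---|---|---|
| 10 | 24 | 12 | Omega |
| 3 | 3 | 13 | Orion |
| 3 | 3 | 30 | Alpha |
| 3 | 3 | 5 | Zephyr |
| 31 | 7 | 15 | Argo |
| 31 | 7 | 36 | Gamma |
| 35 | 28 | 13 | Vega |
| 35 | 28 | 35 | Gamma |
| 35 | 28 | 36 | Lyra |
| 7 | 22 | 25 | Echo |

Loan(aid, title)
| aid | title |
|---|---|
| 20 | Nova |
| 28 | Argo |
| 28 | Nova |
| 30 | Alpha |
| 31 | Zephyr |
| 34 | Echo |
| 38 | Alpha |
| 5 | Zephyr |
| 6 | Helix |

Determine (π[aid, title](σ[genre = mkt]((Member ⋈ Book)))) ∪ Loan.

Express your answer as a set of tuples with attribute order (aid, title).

Joining Member and Book on bid, mid yields {(28, 35, qa, 13, Vega), (28, 35, qa, 35, Gamma), (28, 35, qa, 36, Lyra), (28, 35, x1, 13, Vega), (28, 35, x1, 35, Gamma), (28, 35, x1, 36, Lyra), (28, 35, x3, 13, Vega), (28, 35, x3, 35, Gamma), (28, 35, x3, 36, Lyra), (3, 3, mkt, 13, Orion), (3, 3, mkt, 30, Alpha), (3, 3, mkt, 5, Zephyr), (3, 3, p3, 13, Orion), (3, 3, p3, 30, Alpha), (3, 3, p3, 5, Zephyr), (7, 31, bio, 15, Argo), (7, 31, bio, 36, Gamma), (7, 31, k1, 15, Argo), (7, 31, k1, 36, Gamma), (7, 31, x2, 15, Argo), (7, 31, x2, 36, Gamma), (7, 31, x3, 15, Argo), (7, 31, x3, 36, Gamma)}.
Apply σ_{genre = mkt}; surviving tuples: {(3, 3, mkt, 13, Orion), (3, 3, mkt, 30, Alpha), (3, 3, mkt, 5, Zephyr)}
π_{aid, title} gives {(13, Orion), (30, Alpha), (5, Zephyr)}.
Union: {(13, Orion), (30, Alpha), (5, Zephyr)} with {(20, Nova), (28, Argo), (28, Nova), (30, Alpha), (31, Zephyr), (34, Echo), (38, Alpha), (5, Zephyr), (6, Helix)} → {(13, Orion), (20, Nova), (28, Argo), (28, Nova), (30, Alpha), (31, Zephyr), (34, Echo), (38, Alpha), (5, Zephyr), (6, Helix)}

{(13, Orion), (20, Nova), (28, Argo), (28, Nova), (30, Alpha), (31, Zephyr), (34, Echo), (38, Alpha), (5, Zephyr), (6, Helix)}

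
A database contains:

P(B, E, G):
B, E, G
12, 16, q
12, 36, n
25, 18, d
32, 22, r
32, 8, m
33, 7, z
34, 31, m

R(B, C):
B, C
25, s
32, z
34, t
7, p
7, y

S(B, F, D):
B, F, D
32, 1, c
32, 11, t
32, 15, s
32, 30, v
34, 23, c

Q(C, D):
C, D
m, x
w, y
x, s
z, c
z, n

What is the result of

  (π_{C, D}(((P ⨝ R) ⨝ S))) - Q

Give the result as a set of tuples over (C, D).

P ⋈ R (natural join on B): {(25, 18, d, s), (32, 22, r, z), (32, 8, m, z), (34, 31, m, t)}
(P ⨝ R) ⋈ S (natural join on B): {(32, 22, r, z, 1, c), (32, 22, r, z, 11, t), (32, 22, r, z, 15, s), (32, 22, r, z, 30, v), (32, 8, m, z, 1, c), (32, 8, m, z, 11, t), (32, 8, m, z, 15, s), (32, 8, m, z, 30, v), (34, 31, m, t, 23, c)}
π_{C, D} gives {(t, c), (z, c), (z, s), (z, t), (z, v)} (4 duplicate(s) eliminated).
Difference: {(t, c), (z, c), (z, s), (z, t), (z, v)} with {(m, x), (w, y), (x, s), (z, c), (z, n)} → {(t, c), (z, s), (z, t), (z, v)}

{(t, c), (z, s), (z, t), (z, v)}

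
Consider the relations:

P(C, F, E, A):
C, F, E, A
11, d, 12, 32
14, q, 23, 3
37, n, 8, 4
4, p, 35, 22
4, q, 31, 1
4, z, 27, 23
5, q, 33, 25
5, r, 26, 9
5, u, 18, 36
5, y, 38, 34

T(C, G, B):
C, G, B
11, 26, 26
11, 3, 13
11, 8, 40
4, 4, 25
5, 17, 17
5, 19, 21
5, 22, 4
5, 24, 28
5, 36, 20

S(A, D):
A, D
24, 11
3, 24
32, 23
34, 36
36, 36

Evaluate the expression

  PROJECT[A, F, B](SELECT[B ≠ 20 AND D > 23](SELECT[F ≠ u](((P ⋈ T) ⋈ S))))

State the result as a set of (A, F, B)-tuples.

{(34, y, 17), (34, y, 21), (34, y, 28), (34, y, 4)}

P ⋈ T (natural join on C): {(11, d, 12, 32, 26, 26), (11, d, 12, 32, 3, 13), (11, d, 12, 32, 8, 40), (4, p, 35, 22, 4, 25), (4, q, 31, 1, 4, 25), (4, z, 27, 23, 4, 25), (5, q, 33, 25, 17, 17), (5, q, 33, 25, 19, 21), (5, q, 33, 25, 22, 4), (5, q, 33, 25, 24, 28), (5, q, 33, 25, 36, 20), (5, r, 26, 9, 17, 17), (5, r, 26, 9, 19, 21), (5, r, 26, 9, 22, 4), (5, r, 26, 9, 24, 28), (5, r, 26, 9, 36, 20), (5, u, 18, 36, 17, 17), (5, u, 18, 36, 19, 21), (5, u, 18, 36, 22, 4), (5, u, 18, 36, 24, 28), (5, u, 18, 36, 36, 20), (5, y, 38, 34, 17, 17), (5, y, 38, 34, 19, 21), (5, y, 38, 34, 22, 4), (5, y, 38, 34, 24, 28), (5, y, 38, 34, 36, 20)}
(P ⋈ T) ⋈ S (natural join on A): {(11, d, 12, 32, 26, 26, 23), (11, d, 12, 32, 3, 13, 23), (11, d, 12, 32, 8, 40, 23), (5, u, 18, 36, 17, 17, 36), (5, u, 18, 36, 19, 21, 36), (5, u, 18, 36, 22, 4, 36), (5, u, 18, 36, 24, 28, 36), (5, u, 18, 36, 36, 20, 36), (5, y, 38, 34, 17, 17, 36), (5, y, 38, 34, 19, 21, 36), (5, y, 38, 34, 22, 4, 36), (5, y, 38, 34, 24, 28, 36), (5, y, 38, 34, 36, 20, 36)}
σ[F ≠ u]: keep tuples satisfying F ≠ u → {(11, d, 12, 32, 26, 26, 23), (11, d, 12, 32, 3, 13, 23), (11, d, 12, 32, 8, 40, 23), (5, y, 38, 34, 17, 17, 36), (5, y, 38, 34, 19, 21, 36), (5, y, 38, 34, 22, 4, 36), (5, y, 38, 34, 24, 28, 36), (5, y, 38, 34, 36, 20, 36)}
σ[B ≠ 20 AND D > 23]: keep tuples satisfying B ≠ 20 AND D > 23 → {(5, y, 38, 34, 17, 17, 36), (5, y, 38, 34, 19, 21, 36), (5, y, 38, 34, 22, 4, 36), (5, y, 38, 34, 24, 28, 36)}
Projecting to A, F, B: {(34, y, 17), (34, y, 21), (34, y, 28), (34, y, 4)}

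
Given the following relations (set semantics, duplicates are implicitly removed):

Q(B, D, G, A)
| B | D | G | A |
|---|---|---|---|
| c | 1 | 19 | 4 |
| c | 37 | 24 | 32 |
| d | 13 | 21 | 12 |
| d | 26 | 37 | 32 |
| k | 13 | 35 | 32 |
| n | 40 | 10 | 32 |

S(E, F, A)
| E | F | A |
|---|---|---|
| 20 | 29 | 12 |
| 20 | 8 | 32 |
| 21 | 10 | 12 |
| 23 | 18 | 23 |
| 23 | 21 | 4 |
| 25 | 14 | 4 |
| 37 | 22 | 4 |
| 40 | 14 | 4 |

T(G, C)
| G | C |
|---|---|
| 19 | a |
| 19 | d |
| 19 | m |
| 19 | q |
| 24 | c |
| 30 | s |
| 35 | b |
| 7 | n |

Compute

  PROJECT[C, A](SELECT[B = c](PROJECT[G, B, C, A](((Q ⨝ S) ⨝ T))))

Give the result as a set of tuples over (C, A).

Joining Q and S on A yields {(c, 1, 19, 4, 23, 21), (c, 1, 19, 4, 25, 14), (c, 1, 19, 4, 37, 22), (c, 1, 19, 4, 40, 14), (c, 37, 24, 32, 20, 8), (d, 13, 21, 12, 20, 29), (d, 13, 21, 12, 21, 10), (d, 26, 37, 32, 20, 8), (k, 13, 35, 32, 20, 8), (n, 40, 10, 32, 20, 8)}.
Joining (Q ⨝ S) and T on G yields {(c, 1, 19, 4, 23, 21, a), (c, 1, 19, 4, 23, 21, d), (c, 1, 19, 4, 23, 21, m), (c, 1, 19, 4, 23, 21, q), (c, 1, 19, 4, 25, 14, a), (c, 1, 19, 4, 25, 14, d), (c, 1, 19, 4, 25, 14, m), (c, 1, 19, 4, 25, 14, q), (c, 1, 19, 4, 37, 22, a), (c, 1, 19, 4, 37, 22, d), (c, 1, 19, 4, 37, 22, m), (c, 1, 19, 4, 37, 22, q), (c, 1, 19, 4, 40, 14, a), (c, 1, 19, 4, 40, 14, d), (c, 1, 19, 4, 40, 14, m), (c, 1, 19, 4, 40, 14, q), (c, 37, 24, 32, 20, 8, c), (k, 13, 35, 32, 20, 8, b)}.
Projecting to G, B, C, A (12 duplicate(s) eliminated): {(19, c, a, 4), (19, c, d, 4), (19, c, m, 4), (19, c, q, 4), (24, c, c, 32), (35, k, b, 32)}
Filtering on B = c leaves {(19, c, a, 4), (19, c, d, 4), (19, c, m, 4), (19, c, q, 4), (24, c, c, 32)}.
Projecting to C, A: {(a, 4), (c, 32), (d, 4), (m, 4), (q, 4)}

{(a, 4), (c, 32), (d, 4), (m, 4), (q, 4)}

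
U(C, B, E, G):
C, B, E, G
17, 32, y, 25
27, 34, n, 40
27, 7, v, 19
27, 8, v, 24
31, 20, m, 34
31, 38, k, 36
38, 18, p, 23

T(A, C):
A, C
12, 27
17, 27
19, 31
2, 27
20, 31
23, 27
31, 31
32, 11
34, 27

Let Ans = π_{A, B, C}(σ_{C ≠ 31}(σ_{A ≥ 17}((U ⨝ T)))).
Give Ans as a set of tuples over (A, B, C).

{(17, 34, 27), (17, 7, 27), (17, 8, 27), (23, 34, 27), (23, 7, 27), (23, 8, 27), (34, 34, 27), (34, 7, 27), (34, 8, 27)}

Natural join on C: {(27, 34, n, 40, 12), (27, 34, n, 40, 17), (27, 34, n, 40, 2), (27, 34, n, 40, 23), (27, 34, n, 40, 34), (27, 7, v, 19, 12), (27, 7, v, 19, 17), (27, 7, v, 19, 2), (27, 7, v, 19, 23), (27, 7, v, 19, 34), (27, 8, v, 24, 12), (27, 8, v, 24, 17), (27, 8, v, 24, 2), (27, 8, v, 24, 23), (27, 8, v, 24, 34), (31, 20, m, 34, 19), (31, 20, m, 34, 20), (31, 20, m, 34, 31), (31, 38, k, 36, 19), (31, 38, k, 36, 20), (31, 38, k, 36, 31)}
Apply σ_{A ≥ 17}; surviving tuples: {(27, 34, n, 40, 17), (27, 34, n, 40, 23), (27, 34, n, 40, 34), (27, 7, v, 19, 17), (27, 7, v, 19, 23), (27, 7, v, 19, 34), (27, 8, v, 24, 17), (27, 8, v, 24, 23), (27, 8, v, 24, 34), (31, 20, m, 34, 19), (31, 20, m, 34, 20), (31, 20, m, 34, 31), (31, 38, k, 36, 19), (31, 38, k, 36, 20), (31, 38, k, 36, 31)}
Apply σ_{C ≠ 31}; surviving tuples: {(27, 34, n, 40, 17), (27, 34, n, 40, 23), (27, 34, n, 40, 34), (27, 7, v, 19, 17), (27, 7, v, 19, 23), (27, 7, v, 19, 34), (27, 8, v, 24, 17), (27, 8, v, 24, 23), (27, 8, v, 24, 34)}
Projecting to A, B, C: {(17, 34, 27), (17, 7, 27), (17, 8, 27), (23, 34, 27), (23, 7, 27), (23, 8, 27), (34, 34, 27), (34, 7, 27), (34, 8, 27)}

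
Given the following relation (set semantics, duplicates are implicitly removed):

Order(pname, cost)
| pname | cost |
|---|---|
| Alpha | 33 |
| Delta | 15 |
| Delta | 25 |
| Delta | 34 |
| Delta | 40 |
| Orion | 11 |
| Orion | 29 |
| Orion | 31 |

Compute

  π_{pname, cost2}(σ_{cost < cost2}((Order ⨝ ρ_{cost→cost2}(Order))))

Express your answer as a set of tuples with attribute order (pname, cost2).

{(Delta, 25), (Delta, 34), (Delta, 40), (Orion, 29), (Orion, 31)}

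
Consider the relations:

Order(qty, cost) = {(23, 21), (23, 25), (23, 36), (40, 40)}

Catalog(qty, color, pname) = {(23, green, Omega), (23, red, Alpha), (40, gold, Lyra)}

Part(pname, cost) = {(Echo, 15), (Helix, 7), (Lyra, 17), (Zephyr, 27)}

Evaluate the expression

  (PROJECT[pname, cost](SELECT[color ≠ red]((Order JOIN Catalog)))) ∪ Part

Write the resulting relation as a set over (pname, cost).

Natural join on qty: {(23, 21, green, Omega), (23, 21, red, Alpha), (23, 25, green, Omega), (23, 25, red, Alpha), (23, 36, green, Omega), (23, 36, red, Alpha), (40, 40, gold, Lyra)}
Selection color ≠ red: {(23, 21, green, Omega), (23, 25, green, Omega), (23, 36, green, Omega), (40, 40, gold, Lyra)}
Projecting to pname, cost: {(Lyra, 40), (Omega, 21), (Omega, 25), (Omega, 36)}
Set union of the two operands is {(Echo, 15), (Helix, 7), (Lyra, 17), (Lyra, 40), (Omega, 21), (Omega, 25), (Omega, 36), (Zephyr, 27)}.

{(Echo, 15), (Helix, 7), (Lyra, 17), (Lyra, 40), (Omega, 21), (Omega, 25), (Omega, 36), (Zephyr, 27)}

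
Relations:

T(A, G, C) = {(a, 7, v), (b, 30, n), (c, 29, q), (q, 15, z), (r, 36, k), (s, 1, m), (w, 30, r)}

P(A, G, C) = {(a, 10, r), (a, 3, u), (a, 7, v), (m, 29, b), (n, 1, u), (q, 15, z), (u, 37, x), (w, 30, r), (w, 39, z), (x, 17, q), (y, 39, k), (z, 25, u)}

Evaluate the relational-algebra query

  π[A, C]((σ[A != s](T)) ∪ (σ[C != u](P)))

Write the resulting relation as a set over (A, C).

{(a, r), (a, v), (b, n), (c, q), (m, b), (q, z), (r, k), (u, x), (w, r), (w, z), (x, q), (y, k)}

Apply σ_{A != s}; surviving tuples: {(a, 7, v), (b, 30, n), (c, 29, q), (q, 15, z), (r, 36, k), (w, 30, r)}
Apply σ_{C != u}; surviving tuples: {(a, 10, r), (a, 7, v), (m, 29, b), (q, 15, z), (u, 37, x), (w, 30, r), (w, 39, z), (x, 17, q), (y, 39, k)}
Set union of the two operands is {(a, 10, r), (a, 7, v), (b, 30, n), (c, 29, q), (m, 29, b), (q, 15, z), (r, 36, k), (u, 37, x), (w, 30, r), (w, 39, z), (x, 17, q), (y, 39, k)}.
π[A, C]: project onto (A, C) → {(a, r), (a, v), (b, n), (c, q), (m, b), (q, z), (r, k), (u, x), (w, r), (w, z), (x, q), (y, k)}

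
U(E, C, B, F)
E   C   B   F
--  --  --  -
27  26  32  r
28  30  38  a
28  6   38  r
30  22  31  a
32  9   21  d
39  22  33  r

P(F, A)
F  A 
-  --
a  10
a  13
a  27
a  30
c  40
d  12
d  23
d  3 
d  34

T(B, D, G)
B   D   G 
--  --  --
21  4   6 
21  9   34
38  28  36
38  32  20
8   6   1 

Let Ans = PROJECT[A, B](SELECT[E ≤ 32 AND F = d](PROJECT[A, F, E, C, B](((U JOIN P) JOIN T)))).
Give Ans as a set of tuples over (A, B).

Natural join on F: {(28, 30, 38, a, 10), (28, 30, 38, a, 13), (28, 30, 38, a, 27), (28, 30, 38, a, 30), (30, 22, 31, a, 10), (30, 22, 31, a, 13), (30, 22, 31, a, 27), (30, 22, 31, a, 30), (32, 9, 21, d, 12), (32, 9, 21, d, 23), (32, 9, 21, d, 3), (32, 9, 21, d, 34)}
Natural join on B: {(28, 30, 38, a, 10, 28, 36), (28, 30, 38, a, 10, 32, 20), (28, 30, 38, a, 13, 28, 36), (28, 30, 38, a, 13, 32, 20), (28, 30, 38, a, 27, 28, 36), (28, 30, 38, a, 27, 32, 20), (28, 30, 38, a, 30, 28, 36), (28, 30, 38, a, 30, 32, 20), (32, 9, 21, d, 12, 4, 6), (32, 9, 21, d, 12, 9, 34), (32, 9, 21, d, 23, 4, 6), (32, 9, 21, d, 23, 9, 34), (32, 9, 21, d, 3, 4, 6), (32, 9, 21, d, 3, 9, 34), (32, 9, 21, d, 34, 4, 6), (32, 9, 21, d, 34, 9, 34)}
π_{A, F, E, C, B} gives {(10, a, 28, 30, 38), (12, d, 32, 9, 21), (13, a, 28, 30, 38), (23, d, 32, 9, 21), (27, a, 28, 30, 38), (3, d, 32, 9, 21), (30, a, 28, 30, 38), (34, d, 32, 9, 21)} (8 duplicate(s) eliminated).
Filtering on E ≤ 32 AND F = d leaves {(12, d, 32, 9, 21), (23, d, 32, 9, 21), (3, d, 32, 9, 21), (34, d, 32, 9, 21)}.
π_{A, B} gives {(12, 21), (23, 21), (3, 21), (34, 21)}.

{(12, 21), (23, 21), (3, 21), (34, 21)}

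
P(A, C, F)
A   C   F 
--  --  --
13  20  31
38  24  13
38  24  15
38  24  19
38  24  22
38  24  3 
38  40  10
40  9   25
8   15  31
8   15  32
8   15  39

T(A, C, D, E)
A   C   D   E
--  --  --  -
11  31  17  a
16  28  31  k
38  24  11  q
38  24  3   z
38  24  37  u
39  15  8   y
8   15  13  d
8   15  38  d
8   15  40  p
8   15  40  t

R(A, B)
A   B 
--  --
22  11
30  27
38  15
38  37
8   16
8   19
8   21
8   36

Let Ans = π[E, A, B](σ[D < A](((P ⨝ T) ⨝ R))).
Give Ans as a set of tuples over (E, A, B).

{(q, 38, 15), (q, 38, 37), (u, 38, 15), (u, 38, 37), (z, 38, 15), (z, 38, 37)}

Joining P and T on A, C yields {(38, 24, 13, 11, q), (38, 24, 13, 3, z), (38, 24, 13, 37, u), (38, 24, 15, 11, q), (38, 24, 15, 3, z), (38, 24, 15, 37, u), (38, 24, 19, 11, q), (38, 24, 19, 3, z), (38, 24, 19, 37, u), (38, 24, 22, 11, q), (38, 24, 22, 3, z), (38, 24, 22, 37, u), (38, 24, 3, 11, q), (38, 24, 3, 3, z), (38, 24, 3, 37, u), (8, 15, 31, 13, d), (8, 15, 31, 38, d), (8, 15, 31, 40, p), (8, 15, 31, 40, t), (8, 15, 32, 13, d), (8, 15, 32, 38, d), (8, 15, 32, 40, p), (8, 15, 32, 40, t), (8, 15, 39, 13, d), (8, 15, 39, 38, d), (8, 15, 39, 40, p), (8, 15, 39, 40, t)}.
Joining (P ⨝ T) and R on A yields {(38, 24, 13, 11, q, 15), (38, 24, 13, 11, q, 37), (38, 24, 13, 3, z, 15), (38, 24, 13, 3, z, 37), (38, 24, 13, 37, u, 15), (38, 24, 13, 37, u, 37), (38, 24, 15, 11, q, 15), (38, 24, 15, 11, q, 37), (38, 24, 15, 3, z, 15), (38, 24, 15, 3, z, 37), (38, 24, 15, 37, u, 15), (38, 24, 15, 37, u, 37), (38, 24, 19, 11, q, 15), (38, 24, 19, 11, q, 37), (38, 24, 19, 3, z, 15), (38, 24, 19, 3, z, 37), (38, 24, 19, 37, u, 15), (38, 24, 19, 37, u, 37), (38, 24, 22, 11, q, 15), (38, 24, 22, 11, q, 37), (38, 24, 22, 3, z, 15), (38, 24, 22, 3, z, 37), (38, 24, 22, 37, u, 15), (38, 24, 22, 37, u, 37), (38, 24, 3, 11, q, 15), (38, 24, 3, 11, q, 37), (38, 24, 3, 3, z, 15), (38, 24, 3, 3, z, 37), (38, 24, 3, 37, u, 15), (38, 24, 3, 37, u, 37), (8, 15, 31, 13, d, 16), (8, 15, 31, 13, d, 19), (8, 15, 31, 13, d, 21), (8, 15, 31, 13, d, 36), (8, 15, 31, 38, d, 16), (8, 15, 31, 38, d, 19), (8, 15, 31, 38, d, 21), (8, 15, 31, 38, d, 36), (8, 15, 31, 40, p, 16), (8, 15, 31, 40, p, 19), (8, 15, 31, 40, p, 21), (8, 15, 31, 40, p, 36), (8, 15, 31, 40, t, 16), (8, 15, 31, 40, t, 19), (8, 15, 31, 40, t, 21), (8, 15, 31, 40, t, 36), (8, 15, 32, 13, d, 16), (8, 15, 32, 13, d, 19), (8, 15, 32, 13, d, 21), (8, 15, 32, 13, d, 36), (8, 15, 32, 38, d, 16), (8, 15, 32, 38, d, 19), (8, 15, 32, 38, d, 21), (8, 15, 32, 38, d, 36), (8, 15, 32, 40, p, 16), (8, 15, 32, 40, p, 19), (8, 15, 32, 40, p, 21), (8, 15, 32, 40, p, 36), (8, 15, 32, 40, t, 16), (8, 15, 32, 40, t, 19), (8, 15, 32, 40, t, 21), (8, 15, 32, 40, t, 36), (8, 15, 39, 13, d, 16), (8, 15, 39, 13, d, 19), (8, 15, 39, 13, d, 21), (8, 15, 39, 13, d, 36), (8, 15, 39, 38, d, 16), (8, 15, 39, 38, d, 19), (8, 15, 39, 38, d, 21), (8, 15, 39, 38, d, 36), (8, 15, 39, 40, p, 16), (8, 15, 39, 40, p, 19), (8, 15, 39, 40, p, 21), (8, 15, 39, 40, p, 36), (8, 15, 39, 40, t, 16), (8, 15, 39, 40, t, 19), (8, 15, 39, 40, t, 21), (8, 15, 39, 40, t, 36)}.
Apply σ_{D < A}; surviving tuples: {(38, 24, 13, 11, q, 15), (38, 24, 13, 11, q, 37), (38, 24, 13, 3, z, 15), (38, 24, 13, 3, z, 37), (38, 24, 13, 37, u, 15), (38, 24, 13, 37, u, 37), (38, 24, 15, 11, q, 15), (38, 24, 15, 11, q, 37), (38, 24, 15, 3, z, 15), (38, 24, 15, 3, z, 37), (38, 24, 15, 37, u, 15), (38, 24, 15, 37, u, 37), (38, 24, 19, 11, q, 15), (38, 24, 19, 11, q, 37), (38, 24, 19, 3, z, 15), (38, 24, 19, 3, z, 37), (38, 24, 19, 37, u, 15), (38, 24, 19, 37, u, 37), (38, 24, 22, 11, q, 15), (38, 24, 22, 11, q, 37), (38, 24, 22, 3, z, 15), (38, 24, 22, 3, z, 37), (38, 24, 22, 37, u, 15), (38, 24, 22, 37, u, 37), (38, 24, 3, 11, q, 15), (38, 24, 3, 11, q, 37), (38, 24, 3, 3, z, 15), (38, 24, 3, 3, z, 37), (38, 24, 3, 37, u, 15), (38, 24, 3, 37, u, 37)}
π_{E, A, B} gives {(q, 38, 15), (q, 38, 37), (u, 38, 15), (u, 38, 37), (z, 38, 15), (z, 38, 37)} (24 duplicate(s) eliminated).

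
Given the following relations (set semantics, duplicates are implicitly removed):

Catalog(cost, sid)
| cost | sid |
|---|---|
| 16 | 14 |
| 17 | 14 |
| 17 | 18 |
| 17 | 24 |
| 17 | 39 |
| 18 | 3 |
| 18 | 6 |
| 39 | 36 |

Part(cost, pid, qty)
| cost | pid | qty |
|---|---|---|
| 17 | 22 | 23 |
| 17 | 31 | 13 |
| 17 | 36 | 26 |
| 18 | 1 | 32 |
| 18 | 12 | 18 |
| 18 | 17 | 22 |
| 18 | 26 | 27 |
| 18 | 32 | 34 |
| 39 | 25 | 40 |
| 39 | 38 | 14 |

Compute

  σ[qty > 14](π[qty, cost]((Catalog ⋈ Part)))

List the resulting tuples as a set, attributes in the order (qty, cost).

Catalog ⋈ Part (natural join on cost): {(17, 14, 22, 23), (17, 14, 31, 13), (17, 14, 36, 26), (17, 18, 22, 23), (17, 18, 31, 13), (17, 18, 36, 26), (17, 24, 22, 23), (17, 24, 31, 13), (17, 24, 36, 26), (17, 39, 22, 23), (17, 39, 31, 13), (17, 39, 36, 26), (18, 3, 1, 32), (18, 3, 12, 18), (18, 3, 17, 22), (18, 3, 26, 27), (18, 3, 32, 34), (18, 6, 1, 32), (18, 6, 12, 18), (18, 6, 17, 22), (18, 6, 26, 27), (18, 6, 32, 34), (39, 36, 25, 40), (39, 36, 38, 14)}
Keep only column(s) qty, cost (14 duplicate(s) eliminated): {(13, 17), (14, 39), (18, 18), (22, 18), (23, 17), (26, 17), (27, 18), (32, 18), (34, 18), (40, 39)}
Apply σ_{qty > 14}; surviving tuples: {(18, 18), (22, 18), (23, 17), (26, 17), (27, 18), (32, 18), (34, 18), (40, 39)}

{(18, 18), (22, 18), (23, 17), (26, 17), (27, 18), (32, 18), (34, 18), (40, 39)}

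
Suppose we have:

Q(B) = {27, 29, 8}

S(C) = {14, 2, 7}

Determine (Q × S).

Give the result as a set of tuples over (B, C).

{(27, 14), (27, 2), (27, 7), (29, 14), (29, 2), (29, 7), (8, 14), (8, 2), (8, 7)}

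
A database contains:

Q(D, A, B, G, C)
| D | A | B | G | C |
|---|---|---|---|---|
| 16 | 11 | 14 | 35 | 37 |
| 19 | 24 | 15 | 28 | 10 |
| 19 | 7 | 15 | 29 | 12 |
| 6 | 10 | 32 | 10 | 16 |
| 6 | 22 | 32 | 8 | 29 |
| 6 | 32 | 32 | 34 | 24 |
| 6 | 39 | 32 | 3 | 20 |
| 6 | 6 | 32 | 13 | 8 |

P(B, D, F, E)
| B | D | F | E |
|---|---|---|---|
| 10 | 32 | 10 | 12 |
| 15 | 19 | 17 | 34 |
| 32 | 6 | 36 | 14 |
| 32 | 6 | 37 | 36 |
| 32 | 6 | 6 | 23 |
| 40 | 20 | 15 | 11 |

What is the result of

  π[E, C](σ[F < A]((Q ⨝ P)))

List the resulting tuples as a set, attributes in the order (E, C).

{(14, 20), (23, 16), (23, 20), (23, 24), (23, 29), (34, 10), (36, 20)}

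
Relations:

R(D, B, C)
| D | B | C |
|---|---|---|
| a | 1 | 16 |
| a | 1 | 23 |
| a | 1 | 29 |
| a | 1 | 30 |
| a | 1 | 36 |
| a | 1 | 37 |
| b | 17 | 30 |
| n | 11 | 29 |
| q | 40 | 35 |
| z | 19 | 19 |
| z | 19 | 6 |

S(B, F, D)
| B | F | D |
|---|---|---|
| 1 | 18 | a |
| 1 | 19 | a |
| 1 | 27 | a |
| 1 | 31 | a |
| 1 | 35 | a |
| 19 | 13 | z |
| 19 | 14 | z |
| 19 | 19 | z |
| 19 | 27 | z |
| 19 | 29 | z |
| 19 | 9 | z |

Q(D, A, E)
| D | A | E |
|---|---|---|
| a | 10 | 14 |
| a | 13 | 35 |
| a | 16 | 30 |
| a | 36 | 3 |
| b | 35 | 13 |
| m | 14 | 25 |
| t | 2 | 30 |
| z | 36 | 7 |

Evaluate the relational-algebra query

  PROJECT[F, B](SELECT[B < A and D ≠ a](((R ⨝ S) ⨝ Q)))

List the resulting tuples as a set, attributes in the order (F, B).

{(13, 19), (14, 19), (19, 19), (27, 19), (29, 19), (9, 19)}

Joining R and S on D, B yields {(a, 1, 16, 18), (a, 1, 16, 19), (a, 1, 16, 27), (a, 1, 16, 31), (a, 1, 16, 35), (a, 1, 23, 18), (a, 1, 23, 19), (a, 1, 23, 27), (a, 1, 23, 31), (a, 1, 23, 35), (a, 1, 29, 18), (a, 1, 29, 19), (a, 1, 29, 27), (a, 1, 29, 31), (a, 1, 29, 35), (a, 1, 30, 18), (a, 1, 30, 19), (a, 1, 30, 27), (a, 1, 30, 31), (a, 1, 30, 35), (a, 1, 36, 18), (a, 1, 36, 19), (a, 1, 36, 27), (a, 1, 36, 31), (a, 1, 36, 35), (a, 1, 37, 18), (a, 1, 37, 19), (a, 1, 37, 27), (a, 1, 37, 31), (a, 1, 37, 35), (z, 19, 19, 13), (z, 19, 19, 14), (z, 19, 19, 19), (z, 19, 19, 27), (z, 19, 19, 29), (z, 19, 19, 9), (z, 19, 6, 13), (z, 19, 6, 14), (z, 19, 6, 19), (z, 19, 6, 27), (z, 19, 6, 29), (z, 19, 6, 9)}.
Joining (R ⨝ S) and Q on D yields {(a, 1, 16, 18, 10, 14), (a, 1, 16, 18, 13, 35), (a, 1, 16, 18, 16, 30), (a, 1, 16, 18, 36, 3), (a, 1, 16, 19, 10, 14), (a, 1, 16, 19, 13, 35), (a, 1, 16, 19, 16, 30), (a, 1, 16, 19, 36, 3), (a, 1, 16, 27, 10, 14), (a, 1, 16, 27, 13, 35), (a, 1, 16, 27, 16, 30), (a, 1, 16, 27, 36, 3), (a, 1, 16, 31, 10, 14), (a, 1, 16, 31, 13, 35), (a, 1, 16, 31, 16, 30), (a, 1, 16, 31, 36, 3), (a, 1, 16, 35, 10, 14), (a, 1, 16, 35, 13, 35), (a, 1, 16, 35, 16, 30), (a, 1, 16, 35, 36, 3), (a, 1, 23, 18, 10, 14), (a, 1, 23, 18, 13, 35), (a, 1, 23, 18, 16, 30), (a, 1, 23, 18, 36, 3), (a, 1, 23, 19, 10, 14), (a, 1, 23, 19, 13, 35), (a, 1, 23, 19, 16, 30), (a, 1, 23, 19, 36, 3), (a, 1, 23, 27, 10, 14), (a, 1, 23, 27, 13, 35), (a, 1, 23, 27, 16, 30), (a, 1, 23, 27, 36, 3), (a, 1, 23, 31, 10, 14), (a, 1, 23, 31, 13, 35), (a, 1, 23, 31, 16, 30), (a, 1, 23, 31, 36, 3), (a, 1, 23, 35, 10, 14), (a, 1, 23, 35, 13, 35), (a, 1, 23, 35, 16, 30), (a, 1, 23, 35, 36, 3), (a, 1, 29, 18, 10, 14), (a, 1, 29, 18, 13, 35), (a, 1, 29, 18, 16, 30), (a, 1, 29, 18, 36, 3), (a, 1, 29, 19, 10, 14), (a, 1, 29, 19, 13, 35), (a, 1, 29, 19, 16, 30), (a, 1, 29, 19, 36, 3), (a, 1, 29, 27, 10, 14), (a, 1, 29, 27, 13, 35), (a, 1, 29, 27, 16, 30), (a, 1, 29, 27, 36, 3), (a, 1, 29, 31, 10, 14), (a, 1, 29, 31, 13, 35), (a, 1, 29, 31, 16, 30), (a, 1, 29, 31, 36, 3), (a, 1, 29, 35, 10, 14), (a, 1, 29, 35, 13, 35), (a, 1, 29, 35, 16, 30), (a, 1, 29, 35, 36, 3), (a, 1, 30, 18, 10, 14), (a, 1, 30, 18, 13, 35), (a, 1, 30, 18, 16, 30), (a, 1, 30, 18, 36, 3), (a, 1, 30, 19, 10, 14), (a, 1, 30, 19, 13, 35), (a, 1, 30, 19, 16, 30), (a, 1, 30, 19, 36, 3), (a, 1, 30, 27, 10, 14), (a, 1, 30, 27, 13, 35), (a, 1, 30, 27, 16, 30), (a, 1, 30, 27, 36, 3), (a, 1, 30, 31, 10, 14), (a, 1, 30, 31, 13, 35), (a, 1, 30, 31, 16, 30), (a, 1, 30, 31, 36, 3), (a, 1, 30, 35, 10, 14), (a, 1, 30, 35, 13, 35), (a, 1, 30, 35, 16, 30), (a, 1, 30, 35, 36, 3), (a, 1, 36, 18, 10, 14), (a, 1, 36, 18, 13, 35), (a, 1, 36, 18, 16, 30), (a, 1, 36, 18, 36, 3), (a, 1, 36, 19, 10, 14), (a, 1, 36, 19, 13, 35), (a, 1, 36, 19, 16, 30), (a, 1, 36, 19, 36, 3), (a, 1, 36, 27, 10, 14), (a, 1, 36, 27, 13, 35), (a, 1, 36, 27, 16, 30), (a, 1, 36, 27, 36, 3), (a, 1, 36, 31, 10, 14), (a, 1, 36, 31, 13, 35), (a, 1, 36, 31, 16, 30), (a, 1, 36, 31, 36, 3), (a, 1, 36, 35, 10, 14), (a, 1, 36, 35, 13, 35), (a, 1, 36, 35, 16, 30), (a, 1, 36, 35, 36, 3), (a, 1, 37, 18, 10, 14), (a, 1, 37, 18, 13, 35), (a, 1, 37, 18, 16, 30), (a, 1, 37, 18, 36, 3), (a, 1, 37, 19, 10, 14), (a, 1, 37, 19, 13, 35), (a, 1, 37, 19, 16, 30), (a, 1, 37, 19, 36, 3), (a, 1, 37, 27, 10, 14), (a, 1, 37, 27, 13, 35), (a, 1, 37, 27, 16, 30), (a, 1, 37, 27, 36, 3), (a, 1, 37, 31, 10, 14), (a, 1, 37, 31, 13, 35), (a, 1, 37, 31, 16, 30), (a, 1, 37, 31, 36, 3), (a, 1, 37, 35, 10, 14), (a, 1, 37, 35, 13, 35), (a, 1, 37, 35, 16, 30), (a, 1, 37, 35, 36, 3), (z, 19, 19, 13, 36, 7), (z, 19, 19, 14, 36, 7), (z, 19, 19, 19, 36, 7), (z, 19, 19, 27, 36, 7), (z, 19, 19, 29, 36, 7), (z, 19, 19, 9, 36, 7), (z, 19, 6, 13, 36, 7), (z, 19, 6, 14, 36, 7), (z, 19, 6, 19, 36, 7), (z, 19, 6, 27, 36, 7), (z, 19, 6, 29, 36, 7), (z, 19, 6, 9, 36, 7)}.
Selection B < A and D ≠ a: {(z, 19, 19, 13, 36, 7), (z, 19, 19, 14, 36, 7), (z, 19, 19, 19, 36, 7), (z, 19, 19, 27, 36, 7), (z, 19, 19, 29, 36, 7), (z, 19, 19, 9, 36, 7), (z, 19, 6, 13, 36, 7), (z, 19, 6, 14, 36, 7), (z, 19, 6, 19, 36, 7), (z, 19, 6, 27, 36, 7), (z, 19, 6, 29, 36, 7), (z, 19, 6, 9, 36, 7)}
Projecting to F, B (6 duplicate(s) eliminated): {(13, 19), (14, 19), (19, 19), (27, 19), (29, 19), (9, 19)}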